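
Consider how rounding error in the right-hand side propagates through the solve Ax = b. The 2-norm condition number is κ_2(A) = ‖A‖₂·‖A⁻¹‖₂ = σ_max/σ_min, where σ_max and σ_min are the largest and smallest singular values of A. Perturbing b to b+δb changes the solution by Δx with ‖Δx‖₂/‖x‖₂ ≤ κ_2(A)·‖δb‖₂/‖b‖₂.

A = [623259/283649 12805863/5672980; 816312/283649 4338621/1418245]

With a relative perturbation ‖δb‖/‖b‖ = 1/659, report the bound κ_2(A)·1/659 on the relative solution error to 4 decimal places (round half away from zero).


0.1855

M = AᵀA = [1054817062425/80456755201 4429608582105/321827020804; 4429608582105/321827020804 18606729683241/1287308083216]. tr(M)=42192393201/1530687376, det(M)=4862025/95667961
λ_max, λ_min = (42192393201/1530687376 ± √1779721740649276056801/2343003843045765376)/2 = 441/16, 176400/95667961
σ_max=√(441/16)=(21/4), σ_min=√(176400/95667961)=(420/9781) → κ = 122.2625
perturbation bound = 122.2625·1/659 = 0.1855


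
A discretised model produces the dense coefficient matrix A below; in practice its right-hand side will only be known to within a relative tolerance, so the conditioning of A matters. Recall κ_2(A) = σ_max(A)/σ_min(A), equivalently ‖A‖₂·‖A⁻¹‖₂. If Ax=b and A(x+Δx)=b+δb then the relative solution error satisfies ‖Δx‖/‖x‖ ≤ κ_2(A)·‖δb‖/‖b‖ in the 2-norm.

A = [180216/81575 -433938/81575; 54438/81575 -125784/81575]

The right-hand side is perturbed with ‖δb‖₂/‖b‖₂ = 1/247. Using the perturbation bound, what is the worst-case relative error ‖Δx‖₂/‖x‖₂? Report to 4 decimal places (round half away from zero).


AᵀA = [56706084/10647169 -136080000/10647169; -136080000/10647169 326598084/10647169]; tr = 2268072/63001, det = 1296/63001
λ_max, λ_min = (2268072/63001 ± √5143824000000/3969126001)/2 = 36, 36/63001
σ_max=√36=6, σ_min=√(36/63001)=(6/251) → κ = 251.0000
perturbation bound = 251.0000·1/247 = 1.0162

1.0162


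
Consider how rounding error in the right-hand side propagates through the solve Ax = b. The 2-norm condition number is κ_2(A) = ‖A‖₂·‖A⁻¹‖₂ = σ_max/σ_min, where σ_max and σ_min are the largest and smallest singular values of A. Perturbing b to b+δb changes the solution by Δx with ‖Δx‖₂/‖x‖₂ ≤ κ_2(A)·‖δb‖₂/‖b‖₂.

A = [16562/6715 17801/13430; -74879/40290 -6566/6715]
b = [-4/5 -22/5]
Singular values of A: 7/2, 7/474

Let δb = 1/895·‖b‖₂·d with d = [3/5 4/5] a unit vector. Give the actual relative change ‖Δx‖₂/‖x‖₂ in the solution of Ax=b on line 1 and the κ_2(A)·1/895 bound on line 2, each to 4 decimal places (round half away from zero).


0.0012
0.2648

σ_max = 7/2, σ_min = 7/474
κ_2(A) = (7/2) / (7/474) = 237.0000
worst-case relative error ≤ 237.0000 × 1/895 = 0.2648
solve Ax = b  →  x = [127.9664 -238.7227]
‖b‖ = 4.4721, ‖x‖ = 270.8577
with δb = [0.0030 0.0040], A·Δx = δb → ‖Δx‖ = 0.3384
relative error = 0.0012
realised/bound (from unrounded values) ≈ 0.0047


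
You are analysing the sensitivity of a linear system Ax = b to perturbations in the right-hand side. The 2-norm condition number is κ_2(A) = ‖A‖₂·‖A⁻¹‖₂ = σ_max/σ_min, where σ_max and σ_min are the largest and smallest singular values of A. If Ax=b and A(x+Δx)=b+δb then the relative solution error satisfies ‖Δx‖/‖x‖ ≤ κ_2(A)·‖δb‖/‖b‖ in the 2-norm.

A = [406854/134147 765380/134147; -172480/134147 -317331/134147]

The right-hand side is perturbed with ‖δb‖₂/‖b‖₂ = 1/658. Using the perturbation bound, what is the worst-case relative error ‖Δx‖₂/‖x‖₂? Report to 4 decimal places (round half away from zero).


AᵀA = [1155500164/106481761 2166456600/106481761; 2166456600/106481761 4062162769/106481761]; tr = 18054197/368449, det = 9604/368449
eigenvalues of AᵀA: λ = (tr ± √(tr²−4·det))/2 = 49, 196/368449
κ_2(A) = √(λ_max/λ_min) = √(49 / (196/368449)) = 303.5000
worst-case relative error ≤ 303.5000 × 1/658 = 0.4612

0.4612


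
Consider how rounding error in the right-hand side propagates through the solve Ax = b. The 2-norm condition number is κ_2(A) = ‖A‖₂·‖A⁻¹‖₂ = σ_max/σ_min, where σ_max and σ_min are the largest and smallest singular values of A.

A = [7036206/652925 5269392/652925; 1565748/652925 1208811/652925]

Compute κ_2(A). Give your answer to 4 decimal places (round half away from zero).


form AᵀA = [6182006148/50721125 4636433196/50721125; 4636433196/50721125 3477420117/50721125] with trace 1931885253/10144225 and determinant 90668484/253605625
eigenvalues of AᵀA: λ = (tr ± √(tr²−4·det))/2 = 4761/25, 19044/10144225
σ_max=√(4761/25)=(69/5), σ_min=√(19044/10144225)=(138/3185) → κ = 318.5000

318.5000


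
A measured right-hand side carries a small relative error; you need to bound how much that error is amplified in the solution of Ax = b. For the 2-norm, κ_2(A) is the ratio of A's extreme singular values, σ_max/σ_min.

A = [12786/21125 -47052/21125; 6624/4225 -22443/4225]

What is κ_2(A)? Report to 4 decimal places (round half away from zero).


form AᵀA = [7458084/2640625 -25551288/2640625; -25551288/2640625 87610041/2640625] with trace 152109/4225 and determinant 324/4225
char-poly roots: 36 and 9/4225
so κ_2 = √(36 / (9/4225)) = 130.0000

130.0000


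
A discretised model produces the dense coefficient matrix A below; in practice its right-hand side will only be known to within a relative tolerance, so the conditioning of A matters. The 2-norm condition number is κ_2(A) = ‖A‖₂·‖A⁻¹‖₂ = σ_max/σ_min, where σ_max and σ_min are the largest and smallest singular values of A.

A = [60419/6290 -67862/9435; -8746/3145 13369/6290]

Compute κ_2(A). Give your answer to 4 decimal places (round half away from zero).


377.4000

form AᵀA = [158257025/1582564 -89018600/1186923; -89018600/1186923 801183025/14243076] with trace 1112748125/7121538 and determinant 9765625/56972304
eigenvalues of AᵀA: λ = (tr ± √(tr²−4·det))/2 = 625/4, 15625/14243076
σ_max=√(625/4)=(25/2), σ_min=√(15625/14243076)=(125/3774) → κ = 377.4000


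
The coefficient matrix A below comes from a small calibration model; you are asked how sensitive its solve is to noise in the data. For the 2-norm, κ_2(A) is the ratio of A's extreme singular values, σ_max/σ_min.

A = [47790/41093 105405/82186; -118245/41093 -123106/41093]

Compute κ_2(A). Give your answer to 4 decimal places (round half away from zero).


98.1000

form AᵀA = [96247125/9991921 101037405/9991921; 101037405/9991921 424441201/39967684] with trace 962461/47524 and determinant 2025/47524
eigenvalues of AᵀA: λ = (tr ± √(tr²−4·det))/2 = 81/4, 25/11881
κ = σ_max/σ_min = (9/2)/(5/109) = 98.1000


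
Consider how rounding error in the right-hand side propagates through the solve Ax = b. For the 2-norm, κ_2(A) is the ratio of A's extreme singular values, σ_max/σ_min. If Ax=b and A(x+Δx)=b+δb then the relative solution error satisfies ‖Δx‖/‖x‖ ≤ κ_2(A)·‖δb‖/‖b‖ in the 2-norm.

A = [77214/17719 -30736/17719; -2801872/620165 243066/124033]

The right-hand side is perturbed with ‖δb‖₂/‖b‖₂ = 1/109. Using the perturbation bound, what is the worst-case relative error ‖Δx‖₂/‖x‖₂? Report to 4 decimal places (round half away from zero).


form AᵀA = [18018952324/457318225 -1501172352/91463645; -1501172352/91463645 125293060/18292729] with trace 125155496/2706025 and determinant 1336336/2706025
λ_max, λ_min = (125155496/2706025 ± √15649433544508416/7322571300625)/2 = 1156/25, 1156/108241
σ_max=√(1156/25)=(34/5), σ_min=√(1156/108241)=(34/329) → κ = 65.8000
perturbation bound = 65.8000·1/109 = 0.6037

0.6037


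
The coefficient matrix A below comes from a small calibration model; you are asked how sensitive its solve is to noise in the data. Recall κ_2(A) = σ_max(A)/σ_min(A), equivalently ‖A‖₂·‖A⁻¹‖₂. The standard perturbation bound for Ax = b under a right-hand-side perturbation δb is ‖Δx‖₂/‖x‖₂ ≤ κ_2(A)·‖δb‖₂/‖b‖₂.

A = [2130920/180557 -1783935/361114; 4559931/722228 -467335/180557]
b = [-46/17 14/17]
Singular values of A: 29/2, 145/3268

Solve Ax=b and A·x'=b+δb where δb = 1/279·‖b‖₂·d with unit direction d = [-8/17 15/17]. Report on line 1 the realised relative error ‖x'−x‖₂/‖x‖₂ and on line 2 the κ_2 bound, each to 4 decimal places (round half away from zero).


0.0051
1.1713

σ_max = 29/2, σ_min = 145/3268
κ_2(A) = (29/2) / (145/3268) = 326.8000
κ_2(A)·‖δb‖/‖b‖ = 1.1713
solve Ax = b  →  x = [17.2095 41.6615]
2-norm of b is 2.8284; of x, 45.0761
Δx = A⁻¹·δb where δb = 1/279·2.8284·d; ‖Δx‖ = 0.2285
relative error = 0.0051
realised/bound (from unrounded values) ≈ 0.0043


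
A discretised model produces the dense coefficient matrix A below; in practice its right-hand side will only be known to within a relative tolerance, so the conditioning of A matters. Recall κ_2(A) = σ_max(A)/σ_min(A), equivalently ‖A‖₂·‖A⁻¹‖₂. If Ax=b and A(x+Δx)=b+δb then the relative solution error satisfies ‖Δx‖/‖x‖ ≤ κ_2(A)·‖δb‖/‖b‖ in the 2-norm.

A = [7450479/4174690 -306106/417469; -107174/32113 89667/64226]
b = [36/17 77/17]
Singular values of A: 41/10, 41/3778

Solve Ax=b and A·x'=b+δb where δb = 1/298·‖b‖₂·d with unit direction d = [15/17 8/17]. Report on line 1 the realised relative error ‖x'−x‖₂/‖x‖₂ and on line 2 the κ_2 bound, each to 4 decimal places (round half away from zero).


σ_max = 41/10, σ_min = 41/3778
κ_2(A) = (41/10) / (41/3778) = 377.8000
perturbation bound = 377.8000·1/298 = 1.2678
solve Ax = b  →  x = [141.0882 340.5141]
‖b‖ = 5.0000, ‖x‖ = 368.5861
δb = ε·‖b‖·d = [0.0148 0.0079]; solving A·Δx = δb gives ‖Δx‖ = 1.5461
dividing the unrounded norms, ‖Δx‖/‖x‖ = 0.0042
so the bound overstates the realised error by a factor of ≈ 302.2406 (computed from the unrounded values)

0.0042
1.2678


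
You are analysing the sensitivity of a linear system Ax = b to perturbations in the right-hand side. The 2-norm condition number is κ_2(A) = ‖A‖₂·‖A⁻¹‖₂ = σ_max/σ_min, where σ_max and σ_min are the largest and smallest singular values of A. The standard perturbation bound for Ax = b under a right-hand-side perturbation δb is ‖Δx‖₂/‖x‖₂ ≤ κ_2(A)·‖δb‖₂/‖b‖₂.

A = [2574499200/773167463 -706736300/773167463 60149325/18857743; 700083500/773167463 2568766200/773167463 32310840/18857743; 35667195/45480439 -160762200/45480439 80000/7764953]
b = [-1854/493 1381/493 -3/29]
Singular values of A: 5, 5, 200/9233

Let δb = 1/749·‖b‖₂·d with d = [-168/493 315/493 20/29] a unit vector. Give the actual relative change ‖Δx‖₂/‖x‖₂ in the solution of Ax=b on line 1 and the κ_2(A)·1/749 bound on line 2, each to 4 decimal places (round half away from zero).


0.0021
0.3082

σ_max = 5, σ_min = 200/9233
κ_2(A) = 5 / (200/9233) = 230.8250
worst-case relative error ≤ 230.8250 × 1/749 = 0.3082
solve Ax = b  →  x = [-98.2442 -21.4900 95.2241]
2-norm of b is 4.6904; of x, 138.4969
Δx = A⁻¹·δb where δb = 1/749·4.6904·d; ‖Δx‖ = 0.2891
realised ‖Δx‖/‖x‖ = 0.0021
realised/bound (from unrounded values) ≈ 0.0068


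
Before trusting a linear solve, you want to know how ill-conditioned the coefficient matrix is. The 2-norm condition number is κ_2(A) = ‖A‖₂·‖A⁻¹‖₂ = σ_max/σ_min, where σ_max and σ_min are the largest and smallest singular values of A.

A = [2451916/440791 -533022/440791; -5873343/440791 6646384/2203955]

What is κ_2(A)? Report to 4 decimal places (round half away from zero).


AᵀA = [239692603945/1149684649 -269651590488/5748423245; -269651590488/5748423245 303415571524/28742116225]; tr = 3745229429/17098225, det = 7496644/17098225
char-poly roots: 5476/25 and 1369/683929
κ = σ_max/σ_min = (74/5)/(37/827) = 330.8000

330.8000


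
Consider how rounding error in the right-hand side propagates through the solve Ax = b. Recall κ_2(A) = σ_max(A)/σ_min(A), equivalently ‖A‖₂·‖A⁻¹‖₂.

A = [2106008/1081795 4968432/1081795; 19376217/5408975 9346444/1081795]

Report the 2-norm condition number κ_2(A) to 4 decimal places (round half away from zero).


M = AᵀA = [1682766531601/101235330625 807669601452/20247066125; 807669601452/20247066125 77537253968/809882645]. tr(M)=67307238329/599025625, det(M)=2019963136/14975640625
λ_max, λ_min = (67307238329/599025625 ± √4530070729928003614641/358831699406640625)/2 = 2809/25, 719104/599025625
σ_max=√(2809/25)=(53/5), σ_min=√(719104/599025625)=(848/24475) → κ = 305.9375

305.9375


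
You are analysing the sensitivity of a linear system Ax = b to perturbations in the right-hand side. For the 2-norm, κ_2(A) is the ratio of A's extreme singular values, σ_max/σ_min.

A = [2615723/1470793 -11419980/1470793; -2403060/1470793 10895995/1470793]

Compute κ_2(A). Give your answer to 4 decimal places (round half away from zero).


247.4000

form AᵀA = [15002026369/2572214089 -66653072640/2572214089; -66653072640/2572214089 296240963425/2572214089] with trace 185153474/1530169 and determinant 366025/1530169
eigenvalues of AᵀA: λ = (tr ± √(tr²−4·det))/2 = 121, 3025/1530169
so κ_2 = √(121 / (3025/1530169)) = 247.4000


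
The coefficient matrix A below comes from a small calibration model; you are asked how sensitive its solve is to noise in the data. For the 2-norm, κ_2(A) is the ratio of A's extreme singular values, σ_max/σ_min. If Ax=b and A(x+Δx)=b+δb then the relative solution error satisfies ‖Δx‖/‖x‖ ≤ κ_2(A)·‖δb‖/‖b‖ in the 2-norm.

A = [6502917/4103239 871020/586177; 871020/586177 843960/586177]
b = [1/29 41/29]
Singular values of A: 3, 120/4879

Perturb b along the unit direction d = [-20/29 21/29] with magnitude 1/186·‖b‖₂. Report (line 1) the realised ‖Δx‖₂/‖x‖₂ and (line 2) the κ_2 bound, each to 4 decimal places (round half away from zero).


0.0076
0.6558

from the listed singular values, σ₁ = 3, σ_n = 120/4879
κ_2(A) = 3 / (120/4879) = 121.9750
worst-case relative error ≤ 121.9750 × 1/186 = 0.6558
solve Ax = b  →  x = [-27.7989 29.6721]
2-norm of b is 1.4142; of x, 40.6597
with δb = [-0.0052 0.0055], A·Δx = δb → ‖Δx‖ = 0.3091
realised ‖Δx‖/‖x‖ = 0.0076
realised/bound (from unrounded values) ≈ 0.0116


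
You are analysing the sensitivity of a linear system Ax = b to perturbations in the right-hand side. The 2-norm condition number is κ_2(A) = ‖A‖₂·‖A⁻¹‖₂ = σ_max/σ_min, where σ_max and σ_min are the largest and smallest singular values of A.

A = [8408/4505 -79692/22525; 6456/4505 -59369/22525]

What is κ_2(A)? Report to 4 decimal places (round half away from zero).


165.6250

AᵀA = [4494976/811801 -42133464/4059005; -42133464/4059005 395019721/20295025]; tr = 1755689/70225, det = 64/2809
λ_max, λ_min = (1755689/70225 ± √3081994424721/4931550625)/2 = 25, 64/70225
κ_2(A) = √(λ_max/λ_min) = √(25 / (64/70225)) = 165.6250


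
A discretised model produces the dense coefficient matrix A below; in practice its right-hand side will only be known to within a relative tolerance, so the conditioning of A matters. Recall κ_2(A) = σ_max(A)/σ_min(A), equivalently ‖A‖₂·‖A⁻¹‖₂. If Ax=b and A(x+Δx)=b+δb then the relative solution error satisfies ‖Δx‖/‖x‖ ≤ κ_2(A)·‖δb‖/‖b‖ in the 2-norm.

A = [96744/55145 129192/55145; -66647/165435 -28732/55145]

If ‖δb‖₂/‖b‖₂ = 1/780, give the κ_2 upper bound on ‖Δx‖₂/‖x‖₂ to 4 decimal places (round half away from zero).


0.3880

M = AᵀA = [52752193/16281225 23444708/5427075; 23444708/5427075 10420048/1809025]. tr(M)=5861305/651249, det(M)=64/72361
char-poly roots: 9 and 64/651249
κ = σ_max/σ_min = 3/(8/807) = 302.6250
worst-case relative error ≤ 302.6250 × 1/780 = 0.3880


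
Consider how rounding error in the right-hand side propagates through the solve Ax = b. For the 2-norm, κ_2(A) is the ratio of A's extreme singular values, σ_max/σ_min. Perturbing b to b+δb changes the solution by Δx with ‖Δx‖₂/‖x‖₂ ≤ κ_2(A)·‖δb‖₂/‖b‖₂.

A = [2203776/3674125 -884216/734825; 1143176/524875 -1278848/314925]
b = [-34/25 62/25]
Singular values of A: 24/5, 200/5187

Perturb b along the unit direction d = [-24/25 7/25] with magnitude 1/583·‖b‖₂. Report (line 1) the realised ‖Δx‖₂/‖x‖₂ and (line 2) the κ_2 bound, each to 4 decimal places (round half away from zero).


σ_max = 24/5, σ_min = 200/5187
κ = σ_max/σ_min = (24/5)/(200/5187) = 124.4880
κ_2(A)·‖δb‖/‖b‖ = 0.2135
solve Ax = b  →  x = [45.9637 24.0418]
2-norm of b is 2.8284; of x, 51.8717
re-solving with b+δb shifts x by Δx of norm 0.1258
realised ‖Δx‖/‖x‖ = 0.0024
tightness: 0.0024 against a bound of 0.2135 (unrounded ratio ≈ 0.0114)

0.0024
0.2135


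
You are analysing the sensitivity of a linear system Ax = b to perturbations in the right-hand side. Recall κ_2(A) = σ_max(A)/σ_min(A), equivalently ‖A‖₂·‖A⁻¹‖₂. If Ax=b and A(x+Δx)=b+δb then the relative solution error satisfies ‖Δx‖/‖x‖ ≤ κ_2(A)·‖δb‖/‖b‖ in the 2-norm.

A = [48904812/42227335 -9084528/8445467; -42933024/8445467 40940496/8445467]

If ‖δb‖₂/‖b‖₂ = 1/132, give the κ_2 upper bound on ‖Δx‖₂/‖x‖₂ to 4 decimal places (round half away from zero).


2.6905

AᵀA = [28835689697424/1060766104225 -5492429280576/212153220845; -5492429280576/212153220845 1046194444800/42430644169]; tr = 65387099664/1261315225, det = 26873856/1261315225
solving λ² − 65387099664/1261315225·λ + 26873856/1261315225 = 0 gives λ = 1296/25, 20736/50452609
so κ_2 = √((1296/25) / (20736/50452609)) = 355.1500
perturbation bound = 355.1500·1/132 = 2.6905


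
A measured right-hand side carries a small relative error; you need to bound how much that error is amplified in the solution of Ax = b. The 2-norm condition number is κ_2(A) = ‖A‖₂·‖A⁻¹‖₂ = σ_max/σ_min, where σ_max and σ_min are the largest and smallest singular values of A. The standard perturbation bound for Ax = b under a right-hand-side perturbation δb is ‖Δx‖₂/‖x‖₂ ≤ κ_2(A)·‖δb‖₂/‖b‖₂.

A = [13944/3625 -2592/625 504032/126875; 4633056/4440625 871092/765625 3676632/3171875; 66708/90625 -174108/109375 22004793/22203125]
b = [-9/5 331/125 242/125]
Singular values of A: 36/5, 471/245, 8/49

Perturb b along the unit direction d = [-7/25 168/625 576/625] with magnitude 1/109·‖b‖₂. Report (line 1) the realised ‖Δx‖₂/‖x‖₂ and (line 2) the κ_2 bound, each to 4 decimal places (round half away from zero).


largest singular value 36/5, smallest 8/49
condition number: (36/5) ÷ (8/49) = 44.1000
worst-case relative error ≤ 44.1000 × 1/109 = 0.4046
solve Ax = b  →  x = [-12.9522 0.9156 13.0440]
‖b‖₂ = 3.7417 and ‖x‖₂ = 18.4050
re-solving with b+δb shifts x by Δx of norm 0.2103
dividing the unrounded norms, ‖Δx‖/‖x‖ = 0.0114
so the bound overstates the realised error by a factor of ≈ 35.4163 (computed from the unrounded values)

0.0114
0.4046


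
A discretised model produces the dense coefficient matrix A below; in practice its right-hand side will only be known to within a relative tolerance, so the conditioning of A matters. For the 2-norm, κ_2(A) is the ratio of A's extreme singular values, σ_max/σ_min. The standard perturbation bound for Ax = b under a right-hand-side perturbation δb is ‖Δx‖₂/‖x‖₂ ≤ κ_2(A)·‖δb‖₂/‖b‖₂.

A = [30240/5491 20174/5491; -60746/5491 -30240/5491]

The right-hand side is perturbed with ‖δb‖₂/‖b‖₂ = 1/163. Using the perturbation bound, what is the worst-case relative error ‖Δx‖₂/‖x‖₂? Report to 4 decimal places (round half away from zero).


M = AᵀA = [15932644/104329 8467200/104329; 8467200/104329 4572484/104329]. tr(M)=70952/361, det(M)=38416/361
eigenvalues of AᵀA: λ = (tr ± √(tr²−4·det))/2 = 196, 196/361
κ_2(A) = √(λ_max/λ_min) = √(196 / (196/361)) = 19.0000
worst-case relative error ≤ 19.0000 × 1/163 = 0.1166

0.1166


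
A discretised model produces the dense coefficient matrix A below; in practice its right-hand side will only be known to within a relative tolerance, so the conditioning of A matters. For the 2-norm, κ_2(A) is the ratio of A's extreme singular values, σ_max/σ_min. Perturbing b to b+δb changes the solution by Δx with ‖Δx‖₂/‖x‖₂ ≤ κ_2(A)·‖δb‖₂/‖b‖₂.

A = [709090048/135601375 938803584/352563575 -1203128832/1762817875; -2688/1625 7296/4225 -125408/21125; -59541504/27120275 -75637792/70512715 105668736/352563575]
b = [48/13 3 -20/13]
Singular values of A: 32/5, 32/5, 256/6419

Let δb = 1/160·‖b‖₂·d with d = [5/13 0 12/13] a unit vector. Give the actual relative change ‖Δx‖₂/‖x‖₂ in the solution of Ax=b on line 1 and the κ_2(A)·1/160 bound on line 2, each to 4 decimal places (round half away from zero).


σ_max = 32/5, σ_min = 256/6419
κ = σ_max/σ_min = (32/5)/(256/6419) = 160.4750
worst-case relative error ≤ 160.4750 × 1/160 = 1.0030
solve Ax = b  →  x = [0.4327 0.4068 -0.5076]
2-norm of b is 5.0000; of x, 0.7813
δb = ε·‖b‖·d = [0.0120 0.0000 0.0288]; solving A·Δx = δb gives ‖Δx‖ = 0.7836
relative error = 1.0030
so the bound is sharp here: realised error equals the bound

1.0030
1.0030


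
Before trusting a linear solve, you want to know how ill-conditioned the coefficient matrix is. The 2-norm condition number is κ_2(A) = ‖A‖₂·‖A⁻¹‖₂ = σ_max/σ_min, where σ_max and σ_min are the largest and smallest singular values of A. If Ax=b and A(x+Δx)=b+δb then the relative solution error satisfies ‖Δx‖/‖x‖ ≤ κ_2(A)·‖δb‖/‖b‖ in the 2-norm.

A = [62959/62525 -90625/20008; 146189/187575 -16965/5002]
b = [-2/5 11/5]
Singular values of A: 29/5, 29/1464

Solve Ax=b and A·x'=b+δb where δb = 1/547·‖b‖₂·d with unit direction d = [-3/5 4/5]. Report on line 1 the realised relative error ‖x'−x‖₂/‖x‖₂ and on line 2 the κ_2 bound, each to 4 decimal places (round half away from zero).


0.0020
0.5353

σ_max = 29/5, σ_min = 29/1464
condition number: (29/5) ÷ (29/1464) = 292.8000
bound on ‖Δx‖/‖x‖: κ·ε = 292.8000·1/547 = 0.5353
solve Ax = b  →  x = [98.5408 21.9950]
‖b‖ = 2.2361, ‖x‖ = 100.9657
with δb = [-0.0025 0.0033], A·Δx = δb → ‖Δx‖ = 0.2064
realised ‖Δx‖/‖x‖ = 0.0020
tightness: 0.0020 against a bound of 0.5353 (unrounded ratio ≈ 0.0038)


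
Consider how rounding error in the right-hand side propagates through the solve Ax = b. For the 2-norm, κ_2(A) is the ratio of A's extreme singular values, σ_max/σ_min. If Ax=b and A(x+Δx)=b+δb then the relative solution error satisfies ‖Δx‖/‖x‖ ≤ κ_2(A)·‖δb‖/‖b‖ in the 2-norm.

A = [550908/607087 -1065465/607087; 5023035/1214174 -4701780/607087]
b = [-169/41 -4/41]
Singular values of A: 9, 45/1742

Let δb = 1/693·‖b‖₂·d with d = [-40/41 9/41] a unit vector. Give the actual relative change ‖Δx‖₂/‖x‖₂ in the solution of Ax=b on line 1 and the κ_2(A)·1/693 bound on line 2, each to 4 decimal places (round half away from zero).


σ_max = 9, σ_min = 45/1742
κ = σ_max/σ_min = 9/(45/1742) = 348.4000
worst-case relative error ≤ 348.4000 × 1/693 = 0.5027
solve Ax = b  →  x = [136.5752 72.9660]
‖b‖ = 4.1231, ‖x‖ = 154.8445
with δb = [-0.0058 0.0013], A·Δx = δb → ‖Δx‖ = 0.2303
dividing the unrounded norms, ‖Δx‖/‖x‖ = 0.0015
tightness: 0.0015 against a bound of 0.5027 (unrounded ratio ≈ 0.0030)

0.0015
0.5027


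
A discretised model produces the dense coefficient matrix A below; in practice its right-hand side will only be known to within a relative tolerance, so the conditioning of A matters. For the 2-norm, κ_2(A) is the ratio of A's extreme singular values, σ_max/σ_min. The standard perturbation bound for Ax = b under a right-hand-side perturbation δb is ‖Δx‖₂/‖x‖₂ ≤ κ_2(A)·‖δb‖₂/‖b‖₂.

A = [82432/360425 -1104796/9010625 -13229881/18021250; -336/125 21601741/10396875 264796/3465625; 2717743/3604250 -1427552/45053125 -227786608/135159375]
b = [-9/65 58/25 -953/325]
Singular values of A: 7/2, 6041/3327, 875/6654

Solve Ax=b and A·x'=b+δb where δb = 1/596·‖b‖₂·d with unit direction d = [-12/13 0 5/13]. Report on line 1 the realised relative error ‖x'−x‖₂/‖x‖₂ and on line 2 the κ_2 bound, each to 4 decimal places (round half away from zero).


0.0062
0.0447

from the listed singular values, σ₁ = 7/2, σ_n = 875/6654
κ_2(A) = (7/2) / (875/6654) = 26.6160
worst-case relative error ≤ 26.6160 × 1/596 = 0.0447
solve Ax = b  →  x = [-5.2485 -5.6550 -0.5020]
‖b‖ = 3.7417, ‖x‖ = 7.7316
Δx = A⁻¹·δb where δb = 1/596·3.7417·d; ‖Δx‖ = 0.0477
realised ‖Δx‖/‖x‖ = 0.0062
so the bound overstates the realised error by a factor of ≈ 7.2322 (computed from the unrounded values)


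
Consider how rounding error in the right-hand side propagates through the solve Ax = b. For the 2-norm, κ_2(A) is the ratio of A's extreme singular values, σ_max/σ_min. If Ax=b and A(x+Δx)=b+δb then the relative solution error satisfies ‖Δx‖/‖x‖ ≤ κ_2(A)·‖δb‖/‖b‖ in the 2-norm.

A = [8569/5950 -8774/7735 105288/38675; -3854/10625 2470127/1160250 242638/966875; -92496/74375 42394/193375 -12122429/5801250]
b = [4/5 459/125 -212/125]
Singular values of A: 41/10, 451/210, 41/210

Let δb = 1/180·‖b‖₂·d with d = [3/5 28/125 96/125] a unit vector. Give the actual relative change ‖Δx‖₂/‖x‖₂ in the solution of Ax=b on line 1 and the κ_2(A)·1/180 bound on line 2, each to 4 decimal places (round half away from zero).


σ_max = 41/10, σ_min = 41/210
κ = σ_max/σ_min = (41/10)/(41/210) = 21.0000
bound on ‖Δx‖/‖x‖: κ·ε = 21.0000·1/180 = 0.1167
solve Ax = b  →  x = [0.1148 1.6365 0.9150]
2-norm of b is 4.1231; of x, 1.8784
δb = ε·‖b‖·d = [0.0137 0.0051 0.0176]; solving A·Δx = δb gives ‖Δx‖ = 0.1173
dividing the unrounded norms, ‖Δx‖/‖x‖ = 0.0625
tightness: 0.0625 against a bound of 0.1167 (unrounded ratio ≈ 0.5354)

0.0625
0.1167


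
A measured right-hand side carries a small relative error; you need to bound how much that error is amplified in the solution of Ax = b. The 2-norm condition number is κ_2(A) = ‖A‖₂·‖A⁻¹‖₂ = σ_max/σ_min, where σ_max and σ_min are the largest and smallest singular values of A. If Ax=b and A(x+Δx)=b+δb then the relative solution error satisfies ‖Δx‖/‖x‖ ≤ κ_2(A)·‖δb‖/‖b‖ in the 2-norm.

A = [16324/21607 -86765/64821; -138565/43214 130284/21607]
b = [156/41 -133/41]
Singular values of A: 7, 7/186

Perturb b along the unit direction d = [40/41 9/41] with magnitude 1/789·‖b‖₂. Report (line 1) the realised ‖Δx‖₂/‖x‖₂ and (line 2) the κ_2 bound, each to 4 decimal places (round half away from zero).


0.0021
0.2357

σ_max = 7, σ_min = 7/186
condition number: 7 ÷ (7/186) = 186.0000
worst-case relative error ≤ 186.0000 × 1/789 = 0.2357
solve Ax = b  →  x = [70.6050 37.0084]
2-norm of b is 5.0000; of x, 79.7163
re-solving with b+δb shifts x by Δx of norm 0.1684
dividing the unrounded norms, ‖Δx‖/‖x‖ = 0.0021
tightness: 0.0021 against a bound of 0.2357 (unrounded ratio ≈ 0.0090)


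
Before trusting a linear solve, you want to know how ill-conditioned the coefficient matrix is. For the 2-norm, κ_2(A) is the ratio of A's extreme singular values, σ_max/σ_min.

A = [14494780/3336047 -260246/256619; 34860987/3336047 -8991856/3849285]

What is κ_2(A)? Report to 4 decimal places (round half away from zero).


AᵀA = [205713243161/1606178321 -231424704728/8030891605; -231424704728/8030891605 2343713900996/361390122225]; tr = 1186077892981/8814393225, det = 70728100/352575729
λ_max, λ_min = (1186077892981/8814393225 ± √1406718425689702776816361/77693527924925900625)/2 = 3364/25, 525625/352575729
κ = σ_max/σ_min = (58/5)/(725/18777) = 300.4320

300.4320


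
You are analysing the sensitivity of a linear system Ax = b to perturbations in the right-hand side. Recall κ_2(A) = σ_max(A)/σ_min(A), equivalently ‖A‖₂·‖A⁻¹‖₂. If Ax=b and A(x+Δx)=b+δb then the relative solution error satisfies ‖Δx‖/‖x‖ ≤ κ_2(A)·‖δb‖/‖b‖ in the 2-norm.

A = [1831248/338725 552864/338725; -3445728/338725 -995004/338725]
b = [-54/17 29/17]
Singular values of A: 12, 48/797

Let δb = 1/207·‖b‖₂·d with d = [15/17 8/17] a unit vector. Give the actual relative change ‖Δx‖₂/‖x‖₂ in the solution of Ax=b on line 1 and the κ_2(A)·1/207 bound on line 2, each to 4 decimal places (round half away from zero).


largest singular value 12, smallest 48/797
κ = σ_max/σ_min = 12/(48/797) = 199.2500
perturbation bound = 199.2500·1/207 = 0.9626
solve Ax = b  →  x = [9.0583 -31.9500]
2-norm of b is 3.6056; of x, 33.2093
with δb = [0.0154 0.0082], A·Δx = δb → ‖Δx‖ = 0.2892
realised ‖Δx‖/‖x‖ = 0.0087
so the bound overstates the realised error by a factor of ≈ 110.5271 (computed from the unrounded values)

0.0087
0.9626


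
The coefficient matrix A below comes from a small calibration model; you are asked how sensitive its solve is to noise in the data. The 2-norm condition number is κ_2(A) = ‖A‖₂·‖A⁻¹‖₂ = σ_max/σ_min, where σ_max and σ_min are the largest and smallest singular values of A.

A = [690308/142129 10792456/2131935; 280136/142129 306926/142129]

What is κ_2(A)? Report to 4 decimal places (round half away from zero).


M = AᵀA = [3284031440/119530489 51714994352/1792957335; 51714994352/1792957335 814632601444/26894360025]. tr(M)=1847252884/31979025, det(M)=8340544/31979025
char-poly roots: 1444/25 and 5776/1279161
κ = σ_max/σ_min = (38/5)/(76/1131) = 113.1000

113.1000


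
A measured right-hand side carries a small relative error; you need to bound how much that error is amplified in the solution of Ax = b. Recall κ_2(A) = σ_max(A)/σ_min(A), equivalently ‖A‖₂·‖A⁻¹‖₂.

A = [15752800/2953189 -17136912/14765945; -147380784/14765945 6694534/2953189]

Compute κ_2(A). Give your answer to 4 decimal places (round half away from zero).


264.8125

M = AᵀA = [96625824181504/754439902225 -4348096943904/150887980445; -4348096943904/150887980445 4893056712196/754439902225]. tr(M)=2415678308/17952169, det(M)=2897022976/11220105625
char-poly roots: 3364/25 and 861184/448804225
κ_2(A) = √(λ_max/λ_min) = √((3364/25) / (861184/448804225)) = 264.8125


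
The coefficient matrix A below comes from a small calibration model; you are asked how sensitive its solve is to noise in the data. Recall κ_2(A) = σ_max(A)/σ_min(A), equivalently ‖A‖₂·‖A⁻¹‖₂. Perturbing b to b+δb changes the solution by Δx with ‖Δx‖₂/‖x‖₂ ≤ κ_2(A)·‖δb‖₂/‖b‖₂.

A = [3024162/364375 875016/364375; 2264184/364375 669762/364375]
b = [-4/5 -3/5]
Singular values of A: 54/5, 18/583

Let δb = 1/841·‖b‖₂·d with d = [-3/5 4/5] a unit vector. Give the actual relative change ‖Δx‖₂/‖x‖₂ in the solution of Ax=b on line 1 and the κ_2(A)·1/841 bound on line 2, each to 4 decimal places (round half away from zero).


0.4159
0.4159

σ_max = 54/5, σ_min = 18/583
κ_2(A) = (54/5) / (18/583) = 349.8000
perturbation bound = 349.8000·1/841 = 0.4159
solve Ax = b  →  x = [-0.0889 -0.0259]
‖b‖₂ = 1.0000 and ‖x‖₂ = 0.0926
with δb = [-0.0007 0.0010], A·Δx = δb → ‖Δx‖ = 0.0385
realised ‖Δx‖/‖x‖ = 0.4159
so the bound is sharp here: realised error equals the bound


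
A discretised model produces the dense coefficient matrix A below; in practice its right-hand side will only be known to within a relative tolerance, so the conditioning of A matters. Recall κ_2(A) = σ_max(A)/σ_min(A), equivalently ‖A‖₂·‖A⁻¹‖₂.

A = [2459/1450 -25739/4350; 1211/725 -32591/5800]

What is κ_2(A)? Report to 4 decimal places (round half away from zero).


204.0000

AᵀA = [2833/500 -58261/3000; -58261/3000 4794173/72000]; tr = 41617/576, det = 289/2304
λ_max, λ_min = (41617/576 ± √1731808225/331776)/2 = 289/4, 1/576
so κ_2 = √((289/4) / (1/576)) = 204.0000


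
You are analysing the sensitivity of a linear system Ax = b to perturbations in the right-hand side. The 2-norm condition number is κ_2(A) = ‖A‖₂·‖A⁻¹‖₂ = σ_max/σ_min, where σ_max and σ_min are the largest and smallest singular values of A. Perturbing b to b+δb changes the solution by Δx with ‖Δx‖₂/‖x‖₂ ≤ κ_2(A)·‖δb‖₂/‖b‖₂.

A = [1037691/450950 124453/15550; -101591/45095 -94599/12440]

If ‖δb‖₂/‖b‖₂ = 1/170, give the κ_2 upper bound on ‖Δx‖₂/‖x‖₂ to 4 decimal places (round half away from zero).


AᵀA = [2507581141/241802500 17191299699/483605000; 17191299699/483605000 471541057369/3868840000]; tr = 818659769/6190144, det = 6996025/24760576
eigenvalues of AᵀA: λ = (tr ± √(tr²−4·det))/2 = 529/4, 13225/6190144
σ_max=√(529/4)=(23/2), σ_min=√(13225/6190144)=(115/2488) → κ = 248.8000
worst-case relative error ≤ 248.8000 × 1/170 = 1.4635

1.4635


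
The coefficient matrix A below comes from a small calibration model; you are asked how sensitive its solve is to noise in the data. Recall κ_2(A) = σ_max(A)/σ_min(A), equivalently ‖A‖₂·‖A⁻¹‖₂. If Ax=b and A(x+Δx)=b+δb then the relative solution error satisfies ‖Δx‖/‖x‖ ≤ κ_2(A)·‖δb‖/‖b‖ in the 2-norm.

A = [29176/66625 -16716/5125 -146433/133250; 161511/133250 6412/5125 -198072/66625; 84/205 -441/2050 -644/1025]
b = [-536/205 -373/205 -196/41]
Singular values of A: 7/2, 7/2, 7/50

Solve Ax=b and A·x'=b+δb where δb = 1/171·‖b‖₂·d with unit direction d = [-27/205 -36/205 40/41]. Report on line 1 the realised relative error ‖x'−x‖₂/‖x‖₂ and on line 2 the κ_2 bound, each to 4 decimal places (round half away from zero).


from the listed singular values, σ₁ = 7/2, σ_n = 7/50
κ = σ_max/σ_min = (7/2)/(7/50) = 25.0000
perturbation bound = 25.0000·1/171 = 0.1462
solve Ax = b  →  x = [-26.7648 0.5943 -10.0501]
‖b‖ = 5.7446, ‖x‖ = 28.5957
with δb = [-0.0044 -0.0059 0.0328], A·Δx = δb → ‖Δx‖ = 0.2400
dividing the unrounded norms, ‖Δx‖/‖x‖ = 0.0084
so the bound overstates the realised error by a factor of ≈ 17.4226 (computed from the unrounded values)

0.0084
0.1462


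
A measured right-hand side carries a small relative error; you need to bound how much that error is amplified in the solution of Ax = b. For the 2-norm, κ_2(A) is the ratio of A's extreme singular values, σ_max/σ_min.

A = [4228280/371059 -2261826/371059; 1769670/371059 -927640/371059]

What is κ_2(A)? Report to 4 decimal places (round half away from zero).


AᵀA = [124320021700/814702849 -66303256320/814702849; -66303256320/814702849 35363152804/814702849]; tr = 552536936/2819041, det = 960400/2819041
solving λ² − 552536936/2819041·λ + 960400/2819041 = 0 gives λ = 196, 4900/2819041
so κ_2 = √(196 / (4900/2819041)) = 335.8000

335.8000


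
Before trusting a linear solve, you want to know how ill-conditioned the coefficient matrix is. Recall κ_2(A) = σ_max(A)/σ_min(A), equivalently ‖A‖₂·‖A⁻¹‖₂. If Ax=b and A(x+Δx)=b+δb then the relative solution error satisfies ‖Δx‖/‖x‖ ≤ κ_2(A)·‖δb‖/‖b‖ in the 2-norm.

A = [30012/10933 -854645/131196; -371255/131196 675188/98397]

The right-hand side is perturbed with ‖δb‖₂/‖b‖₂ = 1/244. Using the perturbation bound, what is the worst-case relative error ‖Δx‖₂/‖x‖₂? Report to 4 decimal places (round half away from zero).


M = AᵀA = [24470317/1574352 -11010550/295191; -11010550/295191 1268437213/14169168]. tr(M)=57256541/544968, det(M)=2825761/17438976
λ_max, λ_min = (57256541/544968 ± √204882437101225/18561882564)/2 = 1681/16, 1681/1089936
κ_2(A) = √(λ_max/λ_min) = √((1681/16) / (1681/1089936)) = 261.0000
perturbation bound = 261.0000·1/244 = 1.0697

1.0697


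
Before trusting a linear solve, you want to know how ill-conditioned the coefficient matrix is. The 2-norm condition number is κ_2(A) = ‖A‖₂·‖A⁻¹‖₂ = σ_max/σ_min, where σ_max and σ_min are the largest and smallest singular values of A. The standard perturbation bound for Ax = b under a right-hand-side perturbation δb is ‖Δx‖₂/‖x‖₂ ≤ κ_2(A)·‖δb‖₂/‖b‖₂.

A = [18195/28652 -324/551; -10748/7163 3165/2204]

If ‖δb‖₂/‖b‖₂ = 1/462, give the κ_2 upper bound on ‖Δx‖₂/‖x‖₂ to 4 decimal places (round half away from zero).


AᵀA = [12895681/4857616 -767550/303601; -767550/303601 11696841/4857616]; tr = 14621/2888, det = 81/92416
λ_max, λ_min = (14621/2888 ± √13359025/521284)/2 = 81/16, 1/5776
κ = σ_max/σ_min = (9/4)/(1/76) = 171.0000
bound on ‖Δx‖/‖x‖: κ·ε = 171.0000·1/462 = 0.3701

0.3701


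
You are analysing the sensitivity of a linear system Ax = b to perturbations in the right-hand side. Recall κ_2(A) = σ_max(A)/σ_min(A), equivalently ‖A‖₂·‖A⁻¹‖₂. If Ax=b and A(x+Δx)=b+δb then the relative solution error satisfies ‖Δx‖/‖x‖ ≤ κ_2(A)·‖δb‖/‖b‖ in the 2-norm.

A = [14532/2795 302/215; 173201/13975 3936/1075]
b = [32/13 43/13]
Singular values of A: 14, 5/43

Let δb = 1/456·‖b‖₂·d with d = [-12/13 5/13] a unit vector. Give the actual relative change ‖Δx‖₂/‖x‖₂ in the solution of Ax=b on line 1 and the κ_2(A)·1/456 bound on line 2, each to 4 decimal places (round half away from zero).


largest singular value 14, smallest 5/43
condition number: 14 ÷ (5/43) = 120.4000
κ_2(A)·‖δb‖/‖b‖ = 0.2640
solve Ax = b  →  x = [2.6823 -8.1760]
‖b‖ = 4.1231, ‖x‖ = 8.6047
Δx = A⁻¹·δb where δb = 1/456·4.1231·d; ‖Δx‖ = 0.0778
relative error = 0.0090
tightness: 0.0090 against a bound of 0.2640 (unrounded ratio ≈ 0.0342)

0.0090
0.2640


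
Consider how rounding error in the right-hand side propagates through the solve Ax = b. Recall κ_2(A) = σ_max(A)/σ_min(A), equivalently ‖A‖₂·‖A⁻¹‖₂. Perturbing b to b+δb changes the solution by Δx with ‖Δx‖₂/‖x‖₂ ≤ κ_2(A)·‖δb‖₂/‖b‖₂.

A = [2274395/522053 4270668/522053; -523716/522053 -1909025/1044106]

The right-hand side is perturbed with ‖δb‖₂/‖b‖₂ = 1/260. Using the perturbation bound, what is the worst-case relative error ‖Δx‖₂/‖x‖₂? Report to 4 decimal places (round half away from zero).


M = AᵀA = [3240423001/162129289 6075597510/162129289; 6075597510/162129289 45567398641/648517156]. tr(M)=202522805/2244004, det(M)=130321/2244004
solving λ² − 202522805/2244004·λ + 130321/2244004 = 0 gives λ = 361/4, 361/561001
κ = σ_max/σ_min = (19/2)/(19/749) = 374.5000
κ_2(A)·‖δb‖/‖b‖ = 1.4404

1.4404


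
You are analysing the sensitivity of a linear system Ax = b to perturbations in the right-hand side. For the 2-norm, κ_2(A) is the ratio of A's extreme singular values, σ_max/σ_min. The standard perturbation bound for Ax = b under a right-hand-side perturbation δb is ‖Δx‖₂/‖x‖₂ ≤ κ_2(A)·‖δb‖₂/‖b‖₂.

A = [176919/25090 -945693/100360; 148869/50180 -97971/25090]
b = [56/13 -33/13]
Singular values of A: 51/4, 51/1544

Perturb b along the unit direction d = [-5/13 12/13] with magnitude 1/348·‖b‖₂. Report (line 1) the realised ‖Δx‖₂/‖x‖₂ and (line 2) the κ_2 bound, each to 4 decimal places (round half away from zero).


0.0036
1.1092

from the listed singular values, σ₁ = 51/4, σ_n = 51/1544
κ_2(A) = (51/4) / (51/1544) = 386.0000
κ_2(A)·‖δb‖/‖b‖ = 1.1092
solve Ax = b  →  x = [-96.7373 -72.8471]
‖b‖ = 5.0000, ‖x‖ = 121.0983
re-solving with b+δb shifts x by Δx of norm 0.4350
relative error = 0.0036
realised/bound (from unrounded values) ≈ 0.0032
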